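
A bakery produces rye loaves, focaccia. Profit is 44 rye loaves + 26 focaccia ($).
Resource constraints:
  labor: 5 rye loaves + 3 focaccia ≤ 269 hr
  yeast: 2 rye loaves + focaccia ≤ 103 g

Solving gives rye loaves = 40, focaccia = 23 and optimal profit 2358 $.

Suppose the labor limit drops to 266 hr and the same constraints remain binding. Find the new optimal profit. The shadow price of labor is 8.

2334

Δb = -3, so new z* = 2358 + (8)·(-3) = 2358 − 24 = 2334.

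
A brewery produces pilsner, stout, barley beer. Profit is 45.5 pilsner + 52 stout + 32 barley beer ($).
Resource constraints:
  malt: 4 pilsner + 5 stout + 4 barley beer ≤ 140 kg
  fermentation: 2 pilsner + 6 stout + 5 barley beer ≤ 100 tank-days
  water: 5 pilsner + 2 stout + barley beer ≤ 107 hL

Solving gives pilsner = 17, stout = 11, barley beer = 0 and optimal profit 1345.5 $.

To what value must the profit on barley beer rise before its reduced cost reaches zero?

Check each constraint at x*: malt 123/140 (slack 17); fermentation 100/100 (tight); water 107/107 (tight).
Since malt is not tight, its dual is 0.
Dual feasibility on the basic columns requires 2·y_fermentation + 5·y_water = 45.5, 6·y_fermentation + 2·y_water = 52.
Solving: y_fermentation = 6.5, y_water = 6.5.
barley beer enters the basis when its profit ≥ yᵀa₃ = 6.5·5 + 6.5·1 = 39.

39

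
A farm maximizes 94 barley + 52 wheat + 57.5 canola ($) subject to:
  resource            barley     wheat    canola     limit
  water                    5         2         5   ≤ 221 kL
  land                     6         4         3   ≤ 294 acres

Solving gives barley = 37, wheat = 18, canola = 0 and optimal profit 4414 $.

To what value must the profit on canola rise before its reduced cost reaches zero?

At the optimum: water uses 221 of 221 (binding); land uses 294 of 294 (binding).
Dual feasibility on the basic columns requires 5·y_water + 6·y_land = 94, 2·y_water + 4·y_land = 52.
This yields shadow prices y_water = 8, y_land = 9.
canola enters the basis when its profit ≥ yᵀa₃ = 8·5 + 9·3 = 67.

67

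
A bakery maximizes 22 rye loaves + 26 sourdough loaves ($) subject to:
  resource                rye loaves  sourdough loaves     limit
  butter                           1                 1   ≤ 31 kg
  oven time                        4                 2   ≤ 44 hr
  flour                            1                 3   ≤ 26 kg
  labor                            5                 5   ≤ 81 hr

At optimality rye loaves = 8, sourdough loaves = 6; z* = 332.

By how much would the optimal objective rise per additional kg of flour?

6

At the optimum: butter uses 14 of 31 (slack = 17); oven time uses 44 of 44 (binding); flour uses 26 of 26 (binding); labor uses 70 of 81 (slack = 11).
By complementary slackness, y = 0 for the non-binding constraints.
The binding rows give the dual system: 4·y_oven time + 1·y_flour = 22 and 2·y_oven time + 3·y_flour = 26.
This yields shadow prices y_oven time = 4, y_flour = 6.
Shadow price of flour = 6.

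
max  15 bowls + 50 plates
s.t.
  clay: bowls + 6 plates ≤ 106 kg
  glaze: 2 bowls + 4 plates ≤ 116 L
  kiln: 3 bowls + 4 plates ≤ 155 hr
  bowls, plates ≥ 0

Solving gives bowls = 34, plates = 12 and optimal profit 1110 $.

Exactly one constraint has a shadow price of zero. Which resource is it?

clay: 106/106 (binding)
glaze: 116/116 (binding)
kiln: 150/155 (slack 5)
By complementary slackness, a constraint with positive slack has shadow price 0 → kiln.

kiln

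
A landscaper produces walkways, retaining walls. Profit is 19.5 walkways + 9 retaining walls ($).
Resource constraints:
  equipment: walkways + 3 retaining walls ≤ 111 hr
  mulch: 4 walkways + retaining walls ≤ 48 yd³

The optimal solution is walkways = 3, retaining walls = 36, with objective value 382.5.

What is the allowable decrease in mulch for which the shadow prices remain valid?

Binding constraints: equipment, mulch. The basis is B = [[1,3],[4,1]] with det -11.
Per unit decrease in mulch, x* moves by d = (-0.2727, 0.0909).
The basis stays optimal until walkways reaches 0; allowable decrease = 11 yd³.

11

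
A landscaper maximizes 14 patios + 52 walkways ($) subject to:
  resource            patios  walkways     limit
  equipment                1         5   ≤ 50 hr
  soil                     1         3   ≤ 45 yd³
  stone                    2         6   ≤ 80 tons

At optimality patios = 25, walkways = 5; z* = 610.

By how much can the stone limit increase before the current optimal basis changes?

10

Binding constraints: equipment, stone. The basis is B = [[1,5],[2,6]] with det -4.
Per unit increase in stone, x* moves by d = (1.25, -0.25).
The basis stays optimal until soil becomes binding; allowable increase = 10 tons.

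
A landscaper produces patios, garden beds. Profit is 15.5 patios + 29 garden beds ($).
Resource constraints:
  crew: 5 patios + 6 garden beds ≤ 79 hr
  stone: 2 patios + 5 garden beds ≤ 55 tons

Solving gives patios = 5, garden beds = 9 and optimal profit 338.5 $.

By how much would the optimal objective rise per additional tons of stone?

Check each constraint at x*: crew 79/79 (tight); stone 55/55 (tight).
From A_Bᵀ y = c: 5·y_crew + 2·y_stone = 15.5; 6·y_crew + 5·y_stone = 29.
This yields shadow prices y_crew = 1.5, y_stone = 4.
Shadow price of stone = 4.

4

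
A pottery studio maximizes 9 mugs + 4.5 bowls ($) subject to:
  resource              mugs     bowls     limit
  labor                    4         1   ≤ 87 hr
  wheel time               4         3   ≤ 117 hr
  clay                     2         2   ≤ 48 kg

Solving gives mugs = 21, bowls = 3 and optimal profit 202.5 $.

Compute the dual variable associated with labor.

At the optimum: labor uses 87 of 87 (binding); wheel time uses 93 of 117 (slack = 24); clay uses 48 of 48 (binding).
By complementary slackness, y = 0 for the non-binding constraint.
From A_Bᵀ y = c: 4·y_labor + 2·y_clay = 9; 1·y_labor + 2·y_clay = 4.5.
This yields shadow prices y_labor = 1.5, y_clay = 1.5.
Shadow price of labor = 1.5.

1.5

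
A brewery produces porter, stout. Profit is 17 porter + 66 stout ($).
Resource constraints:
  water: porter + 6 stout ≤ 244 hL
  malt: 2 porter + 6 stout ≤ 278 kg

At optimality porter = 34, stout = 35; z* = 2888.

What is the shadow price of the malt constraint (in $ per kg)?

6

At the optimum: water uses 244 of 244 (binding); malt uses 278 of 278 (binding).
From A_Bᵀ y = c: 1·y_water + 2·y_malt = 17; 6·y_water + 6·y_malt = 66.
This yields shadow prices y_water = 5, y_malt = 6.
Shadow price of malt = 6.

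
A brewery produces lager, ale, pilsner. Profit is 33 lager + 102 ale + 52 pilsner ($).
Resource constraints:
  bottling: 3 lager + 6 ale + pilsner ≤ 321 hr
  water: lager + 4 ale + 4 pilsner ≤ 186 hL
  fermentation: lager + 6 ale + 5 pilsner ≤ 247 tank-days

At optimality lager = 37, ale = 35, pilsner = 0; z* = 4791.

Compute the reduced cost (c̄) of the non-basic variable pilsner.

At the optimum: bottling uses 321 of 321 (binding); water uses 177 of 186 (slack = 9); fermentation uses 247 of 247 (binding).
Since water is not tight, its dual is 0.
Dual feasibility on the basic columns requires 3·y_bottling + 1·y_fermentation = 33, 6·y_bottling + 6·y_fermentation = 102.
This yields shadow prices y_bottling = 8, y_fermentation = 9.
Reduced cost of pilsner: c₃ − yᵀa₃ = 52 − (8·1 + 9·5) = 52 − 53 = -1.

-1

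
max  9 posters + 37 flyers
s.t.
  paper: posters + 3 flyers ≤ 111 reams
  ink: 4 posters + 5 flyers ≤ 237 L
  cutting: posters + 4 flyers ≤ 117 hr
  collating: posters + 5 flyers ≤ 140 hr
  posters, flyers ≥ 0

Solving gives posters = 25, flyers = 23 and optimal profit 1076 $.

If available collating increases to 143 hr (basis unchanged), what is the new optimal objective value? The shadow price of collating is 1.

1079

Δb = 3, so new z* = 1076 + (1)·(3) = 1076 + 3 = 1079.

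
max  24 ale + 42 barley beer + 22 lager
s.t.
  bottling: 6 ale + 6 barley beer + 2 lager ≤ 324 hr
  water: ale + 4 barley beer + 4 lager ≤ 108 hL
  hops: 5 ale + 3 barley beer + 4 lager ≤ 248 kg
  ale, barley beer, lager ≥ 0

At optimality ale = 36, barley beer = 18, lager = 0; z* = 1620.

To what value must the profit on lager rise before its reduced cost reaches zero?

30

At the optimum: bottling uses 324 of 324 (binding); water uses 108 of 108 (binding); hops uses 234 of 248 (slack = 14).
Since hops is not tight, its dual is 0.
The binding rows give the dual system: 6·y_bottling + 1·y_water = 24 and 6·y_bottling + 4·y_water = 42.
→ y_bottling = 3 and y_water = 6.
lager enters the basis when its profit ≥ yᵀa₃ = 3·2 + 6·4 = 30.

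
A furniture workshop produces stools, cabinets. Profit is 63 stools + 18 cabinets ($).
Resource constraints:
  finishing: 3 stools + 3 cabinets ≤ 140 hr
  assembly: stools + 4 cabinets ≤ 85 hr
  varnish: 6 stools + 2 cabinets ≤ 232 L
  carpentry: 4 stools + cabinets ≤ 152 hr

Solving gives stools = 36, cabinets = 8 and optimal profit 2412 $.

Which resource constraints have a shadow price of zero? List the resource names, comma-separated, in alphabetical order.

finishing: 132/140 (slack 8)
assembly: 68/85 (slack 17)
varnish: 232/232 (binding)
carpentry: 152/152 (binding)
By complementary slackness, a constraint with positive slack has shadow price 0 → assembly, finishing.

assembly, finishing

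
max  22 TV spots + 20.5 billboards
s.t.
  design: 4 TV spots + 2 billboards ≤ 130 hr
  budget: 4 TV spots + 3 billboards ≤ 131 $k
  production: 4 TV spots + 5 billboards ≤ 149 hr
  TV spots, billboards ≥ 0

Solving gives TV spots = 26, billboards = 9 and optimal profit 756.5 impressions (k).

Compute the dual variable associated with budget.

At the optimum: design uses 122 of 130 (slack = 8); budget uses 131 of 131 (binding); production uses 149 of 149 (binding).
By complementary slackness, y = 0 for the non-binding constraint.
The binding rows give the dual system: 4·y_budget + 4·y_production = 22 and 3·y_budget + 5·y_production = 20.5.
Solving: y_budget = 3.5, y_production = 2.
Shadow price of budget = 3.5.

3.5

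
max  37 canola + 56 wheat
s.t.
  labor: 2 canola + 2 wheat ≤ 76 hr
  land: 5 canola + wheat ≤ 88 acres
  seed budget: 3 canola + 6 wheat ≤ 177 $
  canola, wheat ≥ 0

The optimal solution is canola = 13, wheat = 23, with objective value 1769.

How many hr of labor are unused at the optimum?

4

labor used = 2·13 + 2·23 = 72; slack = 76 − 72 = 4.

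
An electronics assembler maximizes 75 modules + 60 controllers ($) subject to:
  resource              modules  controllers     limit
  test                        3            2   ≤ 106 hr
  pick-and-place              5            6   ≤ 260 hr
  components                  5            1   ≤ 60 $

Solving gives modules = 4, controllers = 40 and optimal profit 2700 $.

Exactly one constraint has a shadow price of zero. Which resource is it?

test: 92/106 (slack 14)
pick-and-place: 260/260 (binding)
components: 60/60 (binding)
By complementary slackness, a constraint with positive slack has shadow price 0 → test.

test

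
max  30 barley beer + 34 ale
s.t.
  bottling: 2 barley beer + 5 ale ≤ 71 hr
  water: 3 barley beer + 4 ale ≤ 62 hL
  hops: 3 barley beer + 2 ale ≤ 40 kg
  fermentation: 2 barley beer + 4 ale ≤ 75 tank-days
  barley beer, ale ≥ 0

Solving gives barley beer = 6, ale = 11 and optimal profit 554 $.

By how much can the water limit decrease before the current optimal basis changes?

Binding constraints: water, hops. The basis is B = [[3,4],[3,2]] with det -6.
Per unit decrease in water, x* moves by d = (0.3333, -0.5).
The basis stays optimal until ale reaches 0; allowable decrease = 22 hL.

22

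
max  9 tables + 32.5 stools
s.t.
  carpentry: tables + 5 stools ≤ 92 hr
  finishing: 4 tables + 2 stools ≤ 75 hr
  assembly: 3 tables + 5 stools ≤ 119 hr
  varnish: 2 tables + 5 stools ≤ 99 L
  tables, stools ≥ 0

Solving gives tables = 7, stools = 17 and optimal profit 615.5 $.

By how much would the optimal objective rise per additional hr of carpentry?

Binding: carpentry and varnish. Non-binding: finishing (13 unused), assembly (13 unused).
By complementary slackness, y = 0 for the non-binding constraints.
Dual feasibility on the basic columns requires 1·y_carpentry + 2·y_varnish = 9, 5·y_carpentry + 5·y_varnish = 32.5.
→ y_carpentry = 4 and y_varnish = 2.5.
Shadow price of carpentry = 4.

4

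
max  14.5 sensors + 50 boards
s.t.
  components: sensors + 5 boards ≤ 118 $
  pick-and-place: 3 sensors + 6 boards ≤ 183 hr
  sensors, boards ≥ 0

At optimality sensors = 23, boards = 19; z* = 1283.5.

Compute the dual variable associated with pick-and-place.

Check each constraint at x*: components 118/118 (tight); pick-and-place 183/183 (tight).
The binding rows give the dual system: 1·y_components + 3·y_pick-and-place = 14.5 and 5·y_components + 6·y_pick-and-place = 50.
→ y_components = 7 and y_pick-and-place = 2.5.
Shadow price of pick-and-place = 2.5.

2.5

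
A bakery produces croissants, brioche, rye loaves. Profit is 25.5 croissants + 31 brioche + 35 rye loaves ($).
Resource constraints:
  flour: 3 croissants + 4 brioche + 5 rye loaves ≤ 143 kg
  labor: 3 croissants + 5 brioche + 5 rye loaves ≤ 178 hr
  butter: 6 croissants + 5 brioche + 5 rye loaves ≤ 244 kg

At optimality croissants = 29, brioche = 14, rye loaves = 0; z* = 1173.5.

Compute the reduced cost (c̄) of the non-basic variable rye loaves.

-2.5

Binding: flour and butter. Non-binding: labor (21 unused).
By complementary slackness, y = 0 for the non-binding constraint.
From A_Bᵀ y = c: 3·y_flour + 6·y_butter = 25.5; 4·y_flour + 5·y_butter = 31.
This yields shadow prices y_flour = 6.5, y_butter = 1.
Reduced cost of rye loaves: c₃ − yᵀa₃ = 35 − (6.5·5 + 1·5) = 35 − 37.5 = -2.5.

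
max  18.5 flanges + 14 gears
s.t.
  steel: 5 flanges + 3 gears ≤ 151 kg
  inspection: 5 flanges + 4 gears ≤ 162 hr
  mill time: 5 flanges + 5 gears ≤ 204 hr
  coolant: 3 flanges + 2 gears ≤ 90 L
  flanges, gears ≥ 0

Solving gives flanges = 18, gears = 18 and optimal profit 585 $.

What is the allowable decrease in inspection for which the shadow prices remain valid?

Binding constraints: inspection, coolant. The basis is B = [[5,4],[3,2]] with det -2.
Per unit decrease in inspection, x* moves by d = (1, -1.5).
The basis stays optimal until gears reaches 0; allowable decrease = 12 hr.

12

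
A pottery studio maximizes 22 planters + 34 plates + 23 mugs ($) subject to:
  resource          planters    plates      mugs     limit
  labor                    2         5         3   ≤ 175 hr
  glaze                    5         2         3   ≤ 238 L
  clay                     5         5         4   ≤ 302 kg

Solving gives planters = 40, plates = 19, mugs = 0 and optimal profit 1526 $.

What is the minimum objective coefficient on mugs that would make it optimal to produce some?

At the optimum: labor uses 175 of 175 (binding); glaze uses 238 of 238 (binding); clay uses 295 of 302 (slack = 7).
Since clay is not tight, its dual is 0.
From A_Bᵀ y = c: 2·y_labor + 5·y_glaze = 22; 5·y_labor + 2·y_glaze = 34.
→ y_labor = 6 and y_glaze = 2.
mugs enters the basis when its profit ≥ yᵀa₃ = 6·3 + 2·3 = 24.

24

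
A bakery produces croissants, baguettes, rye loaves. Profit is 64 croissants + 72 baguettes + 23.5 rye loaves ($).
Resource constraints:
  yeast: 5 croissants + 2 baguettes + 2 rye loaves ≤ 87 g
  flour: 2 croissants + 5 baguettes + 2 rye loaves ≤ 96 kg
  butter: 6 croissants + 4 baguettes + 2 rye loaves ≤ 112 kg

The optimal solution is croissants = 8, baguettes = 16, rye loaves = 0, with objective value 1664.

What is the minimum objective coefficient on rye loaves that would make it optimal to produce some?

32

At the optimum: yeast uses 72 of 87 (slack = 15); flour uses 96 of 96 (binding); butter uses 112 of 112 (binding).
By complementary slackness, y = 0 for the non-binding constraint.
The binding rows give the dual system: 2·y_flour + 6·y_butter = 64 and 5·y_flour + 4·y_butter = 72.
Solving: y_flour = 8, y_butter = 8.
rye loaves enters the basis when its profit ≥ yᵀa₃ = 8·2 + 8·2 = 32.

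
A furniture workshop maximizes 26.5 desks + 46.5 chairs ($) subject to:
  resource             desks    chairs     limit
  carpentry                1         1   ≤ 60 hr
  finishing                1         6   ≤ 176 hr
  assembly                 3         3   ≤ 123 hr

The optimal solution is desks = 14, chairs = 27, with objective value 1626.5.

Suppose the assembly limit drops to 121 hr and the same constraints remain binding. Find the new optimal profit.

Check each constraint at x*: carpentry 41/60 (slack 19); finishing 176/176 (tight); assembly 123/123 (tight).
By complementary slackness, y = 0 for the non-binding constraint.
From A_Bᵀ y = c: 1·y_finishing + 3·y_assembly = 26.5; 6·y_finishing + 3·y_assembly = 46.5.
Solving: y_finishing = 4, y_assembly = 7.5.
Δz = y_assembly·Δb = 7.5 × (-2) = -15, so new z* = 1626.5 − 15 = 1611.5.

1611.5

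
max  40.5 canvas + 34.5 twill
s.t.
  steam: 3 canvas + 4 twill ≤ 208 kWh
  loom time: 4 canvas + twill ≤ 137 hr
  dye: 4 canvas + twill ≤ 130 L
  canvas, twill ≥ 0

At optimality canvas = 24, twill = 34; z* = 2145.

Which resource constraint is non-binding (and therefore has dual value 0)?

loom time

steam: 208/208 (binding)
loom time: 130/137 (slack 7)
dye: 130/130 (binding)
By complementary slackness, a constraint with positive slack has shadow price 0 → loom time.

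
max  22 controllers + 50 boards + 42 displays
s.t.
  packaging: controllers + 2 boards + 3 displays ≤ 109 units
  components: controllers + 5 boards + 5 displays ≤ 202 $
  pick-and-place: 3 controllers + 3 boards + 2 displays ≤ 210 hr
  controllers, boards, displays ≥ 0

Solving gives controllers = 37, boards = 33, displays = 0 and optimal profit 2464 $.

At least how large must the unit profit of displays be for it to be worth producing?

45

Binding: components and pick-and-place. Non-binding: packaging (6 unused).
Slack constraints have shadow price 0 (complementary slackness).
Dual feasibility on the basic columns requires 1·y_components + 3·y_pick-and-place = 22, 5·y_components + 3·y_pick-and-place = 50.
→ y_components = 7 and y_pick-and-place = 5.
displays enters the basis when its profit ≥ yᵀa₃ = 7·5 + 5·2 = 45.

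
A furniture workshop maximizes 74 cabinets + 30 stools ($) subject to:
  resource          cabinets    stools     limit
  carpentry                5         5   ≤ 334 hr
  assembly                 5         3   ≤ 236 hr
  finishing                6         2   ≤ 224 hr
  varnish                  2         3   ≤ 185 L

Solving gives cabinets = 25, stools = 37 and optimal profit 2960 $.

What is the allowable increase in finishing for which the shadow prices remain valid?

Binding constraints: assembly, finishing. The basis is B = [[5,3],[6,2]] with det -8.
Per unit increase in finishing, x* moves by d = (0.375, -0.625).
The basis stays optimal until stools reaches 0; allowable increase = 59.2 hr.

59.2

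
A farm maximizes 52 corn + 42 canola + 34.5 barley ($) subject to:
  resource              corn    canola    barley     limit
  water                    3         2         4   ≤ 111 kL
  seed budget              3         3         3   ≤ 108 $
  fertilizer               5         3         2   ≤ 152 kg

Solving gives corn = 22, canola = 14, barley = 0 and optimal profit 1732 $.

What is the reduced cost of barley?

Binding: seed budget and fertilizer. Non-binding: water (17 unused).
By complementary slackness, y = 0 for the non-binding constraint.
Dual feasibility on the basic columns requires 3·y_seed budget + 5·y_fertilizer = 52, 3·y_seed budget + 3·y_fertilizer = 42.
This yields shadow prices y_seed budget = 9, y_fertilizer = 5.
Reduced cost of barley: c₃ − yᵀa₃ = 34.5 − (9·3 + 5·2) = 34.5 − 37 = -2.5.

-2.5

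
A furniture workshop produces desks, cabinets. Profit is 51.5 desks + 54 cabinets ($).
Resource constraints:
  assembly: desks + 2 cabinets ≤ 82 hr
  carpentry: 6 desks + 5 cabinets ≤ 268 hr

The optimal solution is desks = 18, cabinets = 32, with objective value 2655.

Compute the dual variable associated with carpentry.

Both assembly and carpentry are binding at x*.
The binding rows give the dual system: 1·y_assembly + 6·y_carpentry = 51.5 and 2·y_assembly + 5·y_carpentry = 54.
→ y_assembly = 9.5 and y_carpentry = 7.
Shadow price of carpentry = 7.

7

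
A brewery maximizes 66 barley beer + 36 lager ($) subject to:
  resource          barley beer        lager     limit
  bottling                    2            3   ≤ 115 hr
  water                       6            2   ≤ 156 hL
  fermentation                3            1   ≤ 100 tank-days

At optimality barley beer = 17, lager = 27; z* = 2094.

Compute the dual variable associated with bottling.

6

Check each constraint at x*: bottling 115/115 (tight); water 156/156 (tight); fermentation 78/100 (slack 22).
Since fermentation is not tight, its dual is 0.
The binding rows give the dual system: 2·y_bottling + 6·y_water = 66 and 3·y_bottling + 2·y_water = 36.
Solving: y_bottling = 6, y_water = 9.
Shadow price of bottling = 6.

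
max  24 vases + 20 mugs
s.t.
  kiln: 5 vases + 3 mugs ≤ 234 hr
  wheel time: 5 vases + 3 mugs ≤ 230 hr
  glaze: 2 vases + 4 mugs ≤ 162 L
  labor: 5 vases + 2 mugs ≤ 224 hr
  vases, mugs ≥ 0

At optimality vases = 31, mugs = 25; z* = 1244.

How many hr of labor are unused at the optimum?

labor used = 5·31 + 2·25 = 205; slack = 224 − 205 = 19.

19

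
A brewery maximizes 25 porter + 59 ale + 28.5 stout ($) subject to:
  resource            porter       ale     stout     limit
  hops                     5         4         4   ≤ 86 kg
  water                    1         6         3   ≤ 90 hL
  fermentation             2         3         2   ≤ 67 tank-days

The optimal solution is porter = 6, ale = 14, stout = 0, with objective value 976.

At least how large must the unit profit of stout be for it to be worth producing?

Binding: hops and water. Non-binding: fermentation (13 unused).
Slack constraints have shadow price 0 (complementary slackness).
Dual feasibility on the basic columns requires 5·y_hops + 1·y_water = 25, 4·y_hops + 6·y_water = 59.
→ y_hops = 3.5 and y_water = 7.5.
stout enters the basis when its profit ≥ yᵀa₃ = 3.5·4 + 7.5·3 = 36.5.

36.5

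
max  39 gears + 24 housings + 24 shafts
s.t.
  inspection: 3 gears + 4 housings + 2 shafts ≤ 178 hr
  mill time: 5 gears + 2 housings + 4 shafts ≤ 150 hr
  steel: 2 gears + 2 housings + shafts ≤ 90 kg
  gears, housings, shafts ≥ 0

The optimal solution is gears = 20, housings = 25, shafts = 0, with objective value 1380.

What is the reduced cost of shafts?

-3

At the optimum: inspection uses 160 of 178 (slack = 18); mill time uses 150 of 150 (binding); steel uses 90 of 90 (binding).
Since inspection is not tight, its dual is 0.
From A_Bᵀ y = c: 5·y_mill time + 2·y_steel = 39; 2·y_mill time + 2·y_steel = 24.
→ y_mill time = 5 and y_steel = 7.
Reduced cost of shafts: c₃ − yᵀa₃ = 24 − (5·4 + 7·1) = 24 − 27 = -3.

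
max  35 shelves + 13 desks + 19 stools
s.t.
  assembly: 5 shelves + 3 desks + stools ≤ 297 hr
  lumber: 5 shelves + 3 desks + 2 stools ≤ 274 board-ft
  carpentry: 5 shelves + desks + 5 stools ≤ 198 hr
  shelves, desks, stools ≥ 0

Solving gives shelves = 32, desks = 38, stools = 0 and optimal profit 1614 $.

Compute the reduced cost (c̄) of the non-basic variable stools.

-7

Binding: lumber and carpentry. Non-binding: assembly (23 unused).
By complementary slackness, y = 0 for the non-binding constraint.
Dual feasibility on the basic columns requires 5·y_lumber + 5·y_carpentry = 35, 3·y_lumber + 1·y_carpentry = 13.
This yields shadow prices y_lumber = 3, y_carpentry = 4.
Reduced cost of stools: c₃ − yᵀa₃ = 19 − (3·2 + 4·5) = 19 − 26 = -7.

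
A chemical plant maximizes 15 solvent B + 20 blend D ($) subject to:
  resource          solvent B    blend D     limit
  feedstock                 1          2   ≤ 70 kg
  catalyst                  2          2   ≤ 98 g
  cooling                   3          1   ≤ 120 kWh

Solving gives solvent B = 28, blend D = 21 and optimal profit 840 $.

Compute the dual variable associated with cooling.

0

Binding: feedstock and catalyst. Non-binding: cooling (15 unused).
Slack constraints have shadow price 0 (complementary slackness).
Dual feasibility on the basic columns requires 1·y_feedstock + 2·y_catalyst = 15, 2·y_feedstock + 2·y_catalyst = 20.
This yields shadow prices y_feedstock = 5, y_catalyst = 5.
Shadow price of cooling = 0.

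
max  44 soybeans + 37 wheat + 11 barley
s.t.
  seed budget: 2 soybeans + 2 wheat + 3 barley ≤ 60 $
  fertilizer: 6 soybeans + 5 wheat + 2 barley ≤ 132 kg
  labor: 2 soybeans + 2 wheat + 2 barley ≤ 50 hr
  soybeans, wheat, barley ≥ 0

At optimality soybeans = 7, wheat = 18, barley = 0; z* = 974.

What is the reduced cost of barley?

At the optimum: seed budget uses 50 of 60 (slack = 10); fertilizer uses 132 of 132 (binding); labor uses 50 of 50 (binding).
Since seed budget is not tight, its dual is 0.
From A_Bᵀ y = c: 6·y_fertilizer + 2·y_labor = 44; 5·y_fertilizer + 2·y_labor = 37.
→ y_fertilizer = 7 and y_labor = 1.
Reduced cost of barley: c₃ − yᵀa₃ = 11 − (7·2 + 1·2) = 11 − 16 = -5.

-5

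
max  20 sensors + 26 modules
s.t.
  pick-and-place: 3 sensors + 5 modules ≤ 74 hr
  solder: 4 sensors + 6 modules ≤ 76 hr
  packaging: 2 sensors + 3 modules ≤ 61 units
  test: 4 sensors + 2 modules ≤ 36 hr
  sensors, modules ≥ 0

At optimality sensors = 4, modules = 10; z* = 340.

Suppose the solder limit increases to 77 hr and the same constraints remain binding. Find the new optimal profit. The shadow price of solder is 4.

Δb = 1, so new z* = 340 + (4)·(1) = 340 + 4 = 344.

344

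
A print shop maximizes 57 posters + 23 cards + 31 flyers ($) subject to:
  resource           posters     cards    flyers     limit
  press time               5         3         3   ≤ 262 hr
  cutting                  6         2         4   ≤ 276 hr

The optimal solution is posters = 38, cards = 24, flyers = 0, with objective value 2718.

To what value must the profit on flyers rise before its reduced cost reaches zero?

37

Check each constraint at x*: press time 262/262 (tight); cutting 276/276 (tight).
From A_Bᵀ y = c: 5·y_press time + 6·y_cutting = 57; 3·y_press time + 2·y_cutting = 23.
→ y_press time = 3 and y_cutting = 7.
flyers enters the basis when its profit ≥ yᵀa₃ = 3·3 + 7·4 = 37.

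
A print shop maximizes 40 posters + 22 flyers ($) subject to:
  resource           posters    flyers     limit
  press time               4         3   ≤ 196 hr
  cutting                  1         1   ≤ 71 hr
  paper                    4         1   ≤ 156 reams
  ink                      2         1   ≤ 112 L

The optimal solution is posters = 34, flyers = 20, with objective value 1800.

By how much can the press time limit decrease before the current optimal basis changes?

Binding constraints: press time, paper. The basis is B = [[4,3],[4,1]] with det -8.
Per unit decrease in press time, x* moves by d = (0.125, -0.5).
The basis stays optimal until flyers reaches 0; allowable decrease = 40 hr.

40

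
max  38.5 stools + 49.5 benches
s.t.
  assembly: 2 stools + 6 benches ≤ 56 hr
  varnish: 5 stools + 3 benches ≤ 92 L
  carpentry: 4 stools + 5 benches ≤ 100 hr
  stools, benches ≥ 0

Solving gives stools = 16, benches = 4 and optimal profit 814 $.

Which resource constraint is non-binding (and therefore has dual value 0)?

carpentry

assembly: 56/56 (binding)
varnish: 92/92 (binding)
carpentry: 84/100 (slack 16)
By complementary slackness, a constraint with positive slack has shadow price 0 → carpentry.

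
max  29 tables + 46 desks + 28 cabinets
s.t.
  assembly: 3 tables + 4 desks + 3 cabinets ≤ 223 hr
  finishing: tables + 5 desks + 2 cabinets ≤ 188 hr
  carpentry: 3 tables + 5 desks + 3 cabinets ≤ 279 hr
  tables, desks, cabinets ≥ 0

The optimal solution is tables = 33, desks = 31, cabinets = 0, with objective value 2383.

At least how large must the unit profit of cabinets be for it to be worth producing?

31

At the optimum: assembly uses 223 of 223 (binding); finishing uses 188 of 188 (binding); carpentry uses 254 of 279 (slack = 25).
By complementary slackness, y = 0 for the non-binding constraint.
Dual feasibility on the basic columns requires 3·y_assembly + 1·y_finishing = 29, 4·y_assembly + 5·y_finishing = 46.
Solving: y_assembly = 9, y_finishing = 2.
cabinets enters the basis when its profit ≥ yᵀa₃ = 9·3 + 2·2 = 31.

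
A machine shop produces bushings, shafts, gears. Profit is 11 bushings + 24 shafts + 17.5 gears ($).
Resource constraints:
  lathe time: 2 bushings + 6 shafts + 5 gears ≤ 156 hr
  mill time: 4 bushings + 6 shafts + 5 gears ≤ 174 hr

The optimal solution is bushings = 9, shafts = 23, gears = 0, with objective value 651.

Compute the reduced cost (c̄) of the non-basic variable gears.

-2.5

At the optimum: lathe time uses 156 of 156 (binding); mill time uses 174 of 174 (binding).
Dual feasibility on the basic columns requires 2·y_lathe time + 4·y_mill time = 11, 6·y_lathe time + 6·y_mill time = 24.
This yields shadow prices y_lathe time = 2.5, y_mill time = 1.5.
Reduced cost of gears: c₃ − yᵀa₃ = 17.5 − (2.5·5 + 1.5·5) = 17.5 − 20 = -2.5.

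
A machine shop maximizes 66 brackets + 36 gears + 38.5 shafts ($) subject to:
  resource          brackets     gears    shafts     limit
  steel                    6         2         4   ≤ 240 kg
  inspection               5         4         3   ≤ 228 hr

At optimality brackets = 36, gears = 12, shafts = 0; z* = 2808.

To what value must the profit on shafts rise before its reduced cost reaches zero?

42

Check each constraint at x*: steel 240/240 (tight); inspection 228/228 (tight).
Dual feasibility on the basic columns requires 6·y_steel + 5·y_inspection = 66, 2·y_steel + 4·y_inspection = 36.
This yields shadow prices y_steel = 6, y_inspection = 6.
shafts enters the basis when its profit ≥ yᵀa₃ = 6·4 + 6·3 = 42.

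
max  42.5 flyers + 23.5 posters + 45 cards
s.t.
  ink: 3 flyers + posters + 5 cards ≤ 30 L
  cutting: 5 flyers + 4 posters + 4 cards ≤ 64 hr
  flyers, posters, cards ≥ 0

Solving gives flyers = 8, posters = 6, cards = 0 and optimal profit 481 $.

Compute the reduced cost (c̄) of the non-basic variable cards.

Check each constraint at x*: ink 30/30 (tight); cutting 64/64 (tight).
From A_Bᵀ y = c: 3·y_ink + 5·y_cutting = 42.5; 1·y_ink + 4·y_cutting = 23.5.
→ y_ink = 7.5 and y_cutting = 4.
Reduced cost of cards: c₃ − yᵀa₃ = 45 − (7.5·5 + 4·4) = 45 − 53.5 = -8.5.

-8.5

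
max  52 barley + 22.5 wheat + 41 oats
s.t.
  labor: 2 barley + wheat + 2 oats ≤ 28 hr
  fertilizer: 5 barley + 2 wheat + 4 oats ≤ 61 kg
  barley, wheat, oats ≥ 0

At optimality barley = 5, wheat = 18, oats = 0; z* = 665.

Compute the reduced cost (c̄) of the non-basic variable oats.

Check each constraint at x*: labor 28/28 (tight); fertilizer 61/61 (tight).
From A_Bᵀ y = c: 2·y_labor + 5·y_fertilizer = 52; 1·y_labor + 2·y_fertilizer = 22.5.
This yields shadow prices y_labor = 8.5, y_fertilizer = 7.
Reduced cost of oats: c₃ − yᵀa₃ = 41 − (8.5·2 + 7·4) = 41 − 45 = -4.

-4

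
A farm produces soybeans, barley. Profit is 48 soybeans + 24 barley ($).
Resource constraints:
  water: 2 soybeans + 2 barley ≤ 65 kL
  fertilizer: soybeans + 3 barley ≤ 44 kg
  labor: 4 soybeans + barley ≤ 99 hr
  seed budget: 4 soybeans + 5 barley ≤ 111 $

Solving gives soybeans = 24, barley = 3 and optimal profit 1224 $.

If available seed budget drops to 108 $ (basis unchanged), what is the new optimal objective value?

At the optimum: water uses 54 of 65 (slack = 11); fertilizer uses 33 of 44 (slack = 11); labor uses 99 of 99 (binding); seed budget uses 111 of 111 (binding).
Slack constraints have shadow price 0 (complementary slackness).
The binding rows give the dual system: 4·y_labor + 4·y_seed budget = 48 and 1·y_labor + 5·y_seed budget = 24.
→ y_labor = 9 and y_seed budget = 3.
Δz = y_seed budget·Δb = 3 × (-3) = -9, so new z* = 1224 − 9 = 1215.

1215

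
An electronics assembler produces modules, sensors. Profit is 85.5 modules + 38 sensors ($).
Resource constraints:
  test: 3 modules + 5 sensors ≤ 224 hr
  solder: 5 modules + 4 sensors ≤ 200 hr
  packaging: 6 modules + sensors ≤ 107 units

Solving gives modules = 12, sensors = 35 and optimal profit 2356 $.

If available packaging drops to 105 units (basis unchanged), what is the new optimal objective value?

2340

At the optimum: test uses 211 of 224 (slack = 13); solder uses 200 of 200 (binding); packaging uses 107 of 107 (binding).
Since test is not tight, its dual is 0.
The binding rows give the dual system: 5·y_solder + 6·y_packaging = 85.5 and 4·y_solder + 1·y_packaging = 38.
→ y_solder = 7.5 and y_packaging = 8.
Δz = y_packaging·Δb = 8 × (-2) = -16, so new z* = 2356 − 16 = 2340.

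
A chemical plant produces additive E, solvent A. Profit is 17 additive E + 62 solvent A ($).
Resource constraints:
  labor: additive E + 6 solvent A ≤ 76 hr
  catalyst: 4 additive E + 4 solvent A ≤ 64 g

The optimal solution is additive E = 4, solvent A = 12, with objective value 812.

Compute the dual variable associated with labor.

At the optimum: labor uses 76 of 76 (binding); catalyst uses 64 of 64 (binding).
From A_Bᵀ y = c: 1·y_labor + 4·y_catalyst = 17; 6·y_labor + 4·y_catalyst = 62.
This yields shadow prices y_labor = 9, y_catalyst = 2.
Shadow price of labor = 9.

9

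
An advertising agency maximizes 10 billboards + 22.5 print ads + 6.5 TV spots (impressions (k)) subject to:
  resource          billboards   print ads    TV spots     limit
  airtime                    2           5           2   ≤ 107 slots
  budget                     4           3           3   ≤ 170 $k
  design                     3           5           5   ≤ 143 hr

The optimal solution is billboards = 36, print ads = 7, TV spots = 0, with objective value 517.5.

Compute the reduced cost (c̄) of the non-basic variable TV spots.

-5.5

Binding: airtime and design. Non-binding: budget (5 unused).
Slack constraints have shadow price 0 (complementary slackness).
Dual feasibility on the basic columns requires 2·y_airtime + 3·y_design = 10, 5·y_airtime + 5·y_design = 22.5.
→ y_airtime = 3.5 and y_design = 1.
Reduced cost of TV spots: c₃ − yᵀa₃ = 6.5 − (3.5·2 + 1·5) = 6.5 − 12 = -5.5.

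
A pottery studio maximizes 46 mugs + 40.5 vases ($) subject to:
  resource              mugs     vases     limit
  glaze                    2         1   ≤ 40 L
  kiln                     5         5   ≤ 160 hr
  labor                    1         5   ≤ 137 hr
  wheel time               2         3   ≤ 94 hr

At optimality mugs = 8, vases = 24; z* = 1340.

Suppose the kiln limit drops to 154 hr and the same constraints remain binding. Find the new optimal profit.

At the optimum: glaze uses 40 of 40 (binding); kiln uses 160 of 160 (binding); labor uses 128 of 137 (slack = 9); wheel time uses 88 of 94 (slack = 6).
By complementary slackness, y = 0 for the non-binding constraints.
From A_Bᵀ y = c: 2·y_glaze + 5·y_kiln = 46; 1·y_glaze + 5·y_kiln = 40.5.
Solving: y_glaze = 5.5, y_kiln = 7.
Δz = y_kiln·Δb = 7 × (-6) = -42, so new z* = 1340 − 42 = 1298.

1298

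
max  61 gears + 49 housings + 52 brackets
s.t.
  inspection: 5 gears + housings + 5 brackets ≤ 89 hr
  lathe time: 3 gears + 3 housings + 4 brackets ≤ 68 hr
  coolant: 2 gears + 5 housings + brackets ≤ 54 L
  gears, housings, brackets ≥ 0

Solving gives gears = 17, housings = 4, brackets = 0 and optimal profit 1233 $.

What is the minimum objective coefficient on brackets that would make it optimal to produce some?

Binding: inspection and coolant. Non-binding: lathe time (5 unused).
By complementary slackness, y = 0 for the non-binding constraint.
From A_Bᵀ y = c: 5·y_inspection + 2·y_coolant = 61; 1·y_inspection + 5·y_coolant = 49.
→ y_inspection = 9 and y_coolant = 8.
brackets enters the basis when its profit ≥ yᵀa₃ = 9·5 + 8·1 = 53.

53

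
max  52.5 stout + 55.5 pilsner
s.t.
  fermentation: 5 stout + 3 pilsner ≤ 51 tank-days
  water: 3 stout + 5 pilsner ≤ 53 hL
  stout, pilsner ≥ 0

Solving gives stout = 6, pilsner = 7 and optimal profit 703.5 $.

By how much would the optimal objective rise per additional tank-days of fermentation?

Check each constraint at x*: fermentation 51/51 (tight); water 53/53 (tight).
From A_Bᵀ y = c: 5·y_fermentation + 3·y_water = 52.5; 3·y_fermentation + 5·y_water = 55.5.
→ y_fermentation = 6 and y_water = 7.5.
Shadow price of fermentation = 6.

6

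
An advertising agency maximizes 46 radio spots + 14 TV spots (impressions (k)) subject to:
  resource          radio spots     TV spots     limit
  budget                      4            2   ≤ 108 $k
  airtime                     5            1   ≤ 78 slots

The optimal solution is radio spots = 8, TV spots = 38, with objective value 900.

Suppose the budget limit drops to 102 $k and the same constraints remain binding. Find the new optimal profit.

876

At the optimum: budget uses 108 of 108 (binding); airtime uses 78 of 78 (binding).
From A_Bᵀ y = c: 4·y_budget + 5·y_airtime = 46; 2·y_budget + 1·y_airtime = 14.
This yields shadow prices y_budget = 4, y_airtime = 6.
Δz = y_budget·Δb = 4 × (-6) = -24, so new z* = 900 − 24 = 876.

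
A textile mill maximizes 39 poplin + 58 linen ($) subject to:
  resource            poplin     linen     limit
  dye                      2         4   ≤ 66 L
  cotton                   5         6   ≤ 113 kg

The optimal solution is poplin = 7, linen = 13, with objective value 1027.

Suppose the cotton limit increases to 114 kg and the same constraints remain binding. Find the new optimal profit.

At the optimum: dye uses 66 of 66 (binding); cotton uses 113 of 113 (binding).
The binding rows give the dual system: 2·y_dye + 5·y_cotton = 39 and 4·y_dye + 6·y_cotton = 58.
Solving: y_dye = 7, y_cotton = 5.
Δz = y_cotton·Δb = 5 × (1) = 5, so new z* = 1027 + 5 = 1032.

1032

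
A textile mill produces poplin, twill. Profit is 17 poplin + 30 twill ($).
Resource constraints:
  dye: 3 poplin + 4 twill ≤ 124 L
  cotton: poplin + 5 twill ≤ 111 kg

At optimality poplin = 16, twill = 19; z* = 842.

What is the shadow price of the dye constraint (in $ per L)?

Check each constraint at x*: dye 124/124 (tight); cotton 111/111 (tight).
Dual feasibility on the basic columns requires 3·y_dye + 1·y_cotton = 17, 4·y_dye + 5·y_cotton = 30.
→ y_dye = 5 and y_cotton = 2.
Shadow price of dye = 5.

5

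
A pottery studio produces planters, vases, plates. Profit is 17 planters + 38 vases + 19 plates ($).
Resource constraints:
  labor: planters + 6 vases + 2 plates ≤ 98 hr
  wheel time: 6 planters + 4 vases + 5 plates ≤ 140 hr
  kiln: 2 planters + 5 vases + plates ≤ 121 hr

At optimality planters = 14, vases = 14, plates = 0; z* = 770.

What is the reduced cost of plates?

-1

Binding: labor and wheel time. Non-binding: kiln (23 unused).
Slack constraints have shadow price 0 (complementary slackness).
The binding rows give the dual system: 1·y_labor + 6·y_wheel time = 17 and 6·y_labor + 4·y_wheel time = 38.
This yields shadow prices y_labor = 5, y_wheel time = 2.
Reduced cost of plates: c₃ − yᵀa₃ = 19 − (5·2 + 2·5) = 19 − 20 = -1.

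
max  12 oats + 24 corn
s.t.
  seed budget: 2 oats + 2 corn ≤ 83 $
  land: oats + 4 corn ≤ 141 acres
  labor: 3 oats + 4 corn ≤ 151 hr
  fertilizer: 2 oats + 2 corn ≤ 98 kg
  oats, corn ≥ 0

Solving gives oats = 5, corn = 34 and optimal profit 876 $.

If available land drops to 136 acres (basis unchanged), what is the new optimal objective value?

861

Binding: land and labor. Non-binding: seed budget (5 unused), fertilizer (20 unused).
Since seed budget, fertilizer are not tight, their duals are 0.
From A_Bᵀ y = c: 1·y_land + 3·y_labor = 12; 4·y_land + 4·y_labor = 24.
This yields shadow prices y_land = 3, y_labor = 3.
Δz = y_land·Δb = 3 × (-5) = -15, so new z* = 876 − 15 = 861.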